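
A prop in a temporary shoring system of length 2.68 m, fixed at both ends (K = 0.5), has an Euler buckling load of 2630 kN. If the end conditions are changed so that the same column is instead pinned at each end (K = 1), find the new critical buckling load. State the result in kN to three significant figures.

P_cr ≈ 658 kN

P_cr ∝ 1/K², so P_cr,new = P_cr,old × (K_old/K_new)² = 2630 × (0.5/1)²
= 2630 × 0.2500 = 658 kN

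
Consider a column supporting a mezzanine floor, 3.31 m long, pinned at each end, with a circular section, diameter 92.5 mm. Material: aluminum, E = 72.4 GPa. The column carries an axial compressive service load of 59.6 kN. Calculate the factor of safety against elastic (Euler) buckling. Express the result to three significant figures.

I = πd⁴/64 = π×92.5⁴/64 = 3.594×10^6 mm⁴
I = 3.594×10^6 mm⁴ = 3.594×10^-6 m⁴
Effective length L_e = K·L = 1 × 3.31 = 3.310 m
P_cr = π²EI / L_e² = π² × 72.4×10⁹ × 3.594×10^-6 / 3.310² = 2.344×10^5 N
Factor of safety n = P_cr / P = 234.38 / 59.6 = 3.93

n ≈ 3.93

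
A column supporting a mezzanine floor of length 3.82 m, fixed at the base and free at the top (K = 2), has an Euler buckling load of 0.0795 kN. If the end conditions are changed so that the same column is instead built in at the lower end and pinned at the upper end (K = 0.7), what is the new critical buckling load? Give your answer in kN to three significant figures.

P_cr ∝ 1/K², so P_cr,new = P_cr,old × (K_old/K_new)² = 0.0795 × (2/0.7)²
= 0.0795 × 8.163 = 0.649 kN

P_cr ≈ 0.649 kN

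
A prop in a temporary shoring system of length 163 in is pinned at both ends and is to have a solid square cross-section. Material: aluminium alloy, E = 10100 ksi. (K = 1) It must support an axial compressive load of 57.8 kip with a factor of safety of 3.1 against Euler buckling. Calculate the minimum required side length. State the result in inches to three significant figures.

a ≈ 4.89 in

Required P_cr = n·P = 3.1 × 57.8 = 179.2 kip
L_e = K·L = 1 × 163 = 163.0 in
Required I = P_cr·L_e²/(π²E) = 1.792×10^5 × 163.0² / (π² × 1.01×10^7) = 47.76 in⁴
Solid square: I = a⁴/12  ⇒  a = (12I)^(1/4) = (12×47.76)^(1/4) = 4.89 in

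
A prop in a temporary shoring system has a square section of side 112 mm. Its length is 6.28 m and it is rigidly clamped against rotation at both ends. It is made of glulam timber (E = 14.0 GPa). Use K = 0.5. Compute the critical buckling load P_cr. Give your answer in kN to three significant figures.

P_cr ≈ 184 kN

I = a⁴/12 = 112⁴/12 = 1.311×10^7 mm⁴
I = 1.311×10^7 mm⁴ = 1.311×10^-5 m⁴
Effective length L_e = K·L = 0.5 × 6.28 = 3.140 m
P_cr = π²EI / L_e² = π² × 14.0×10⁹ × 1.311×10^-5 / 3.140² = 1.838×10^5 N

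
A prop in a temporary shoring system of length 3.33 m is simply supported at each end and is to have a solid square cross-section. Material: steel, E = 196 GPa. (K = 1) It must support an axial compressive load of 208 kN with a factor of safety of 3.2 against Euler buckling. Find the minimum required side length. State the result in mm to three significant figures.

a ≈ 82.3 mm

Required P_cr = n·P = 3.2 × 208 = 665.6 kN
L_e = K·L = 1 × 3.33 = 3.330 m
Required I = P_cr·L_e²/(π²E) = 6.656×10^5 × 3.330² / (π² × 1.96×10^11) = 3.815×10^-6 m⁴
I_req = 3.815×10^6 mm⁴
Solid square: I = a⁴/12  ⇒  a = (12I)^(1/4) = (12×3.815×10^6)^(1/4) = 82.3 mm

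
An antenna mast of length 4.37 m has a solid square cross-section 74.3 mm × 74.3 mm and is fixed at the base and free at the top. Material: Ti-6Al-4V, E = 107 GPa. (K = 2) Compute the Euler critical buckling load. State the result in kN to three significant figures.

I = a⁴/12 = 74.3⁴/12 = 2.540×10^6 mm⁴
I = 2.540×10^6 mm⁴ = 2.540×10^-6 m⁴
Effective length L_e = K·L = 2 × 4.37 = 8.740 m
P_cr = π²EI / L_e² = π² × 107×10⁹ × 2.540×10^-6 / 8.740² = 3.511×10^4 N

P_cr ≈ 35.1 kN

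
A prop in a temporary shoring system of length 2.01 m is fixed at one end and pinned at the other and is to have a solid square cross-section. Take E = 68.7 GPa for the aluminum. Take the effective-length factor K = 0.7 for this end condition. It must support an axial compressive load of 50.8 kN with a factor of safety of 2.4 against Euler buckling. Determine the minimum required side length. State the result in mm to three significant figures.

a ≈ 45.5 mm

Required P_cr = n·P = 2.4 × 50.8 = 121.9 kN
L_e = K·L = 0.7 × 2.01 = 1.407 m
Required I = P_cr·L_e²/(π²E) = 1.219×10^5 × 1.407² / (π² × 6.87×10^10) = 3.560×10^-7 m⁴
I_req = 3.560×10^5 mm⁴
Solid square: I = a⁴/12  ⇒  a = (12I)^(1/4) = (12×3.560×10^5)^(1/4) = 45.5 mm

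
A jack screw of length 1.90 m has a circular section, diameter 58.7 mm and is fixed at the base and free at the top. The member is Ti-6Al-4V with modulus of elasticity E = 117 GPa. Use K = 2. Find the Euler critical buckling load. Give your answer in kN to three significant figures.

P_cr ≈ 46.6 kN

I = πd⁴/64 = π×58.7⁴/64 = 5.828×10^5 mm⁴
I = 5.828×10^5 mm⁴ = 5.828×10^-7 m⁴
Effective length L_e = K·L = 2 × 1.90 = 3.800 m
P_cr = π²EI / L_e² = π² × 117×10⁹ × 5.828×10^-7 / 3.800² = 4.661×10^4 N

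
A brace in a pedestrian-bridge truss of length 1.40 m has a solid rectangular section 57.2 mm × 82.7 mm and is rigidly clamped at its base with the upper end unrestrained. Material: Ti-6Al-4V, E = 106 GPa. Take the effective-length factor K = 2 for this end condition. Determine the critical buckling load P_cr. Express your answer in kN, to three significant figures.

Buckling occurs about the weak axis: I_min = h·b³/12 with b = 57.2 mm (the shorter side).
I_min = 82.7×57.2³/12 = 1.290×10^6 mm⁴
I = 1.290×10^6 mm⁴ = 1.290×10^-6 m⁴
Effective length L_e = K·L = 2 × 1.40 = 2.800 m
P_cr = π²EI / L_e² = π² × 106×10⁹ × 1.290×10^-6 / 2.800² = 1.721×10^5 N

P_cr ≈ 172 kN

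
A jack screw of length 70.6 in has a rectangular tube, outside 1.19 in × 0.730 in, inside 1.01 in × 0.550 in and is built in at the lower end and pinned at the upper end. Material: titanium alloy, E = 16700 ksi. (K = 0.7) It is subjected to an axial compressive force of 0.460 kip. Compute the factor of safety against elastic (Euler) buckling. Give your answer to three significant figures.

n ≈ 3.61

Weak-axis I_min = (h_o·b_o³ − h_i·b_i³)/12 with b_o = 0.730, b_i = 0.5500 in (shorter outer/inner sides).
I_min = (1.19×0.730³ − 1.010×0.5500³)/12 = 2.457×10^-2 in⁴
Effective length L_e = K·L = 0.7 × 70.6 = 49.42 in
P_cr = π²EI / L_e² = π² × 16700×10³ × 2.457×10^-2 / 49.42² = 1.658×10^3 lb
Factor of safety n = P_cr / P = 1.6584 / 0.460 = 3.61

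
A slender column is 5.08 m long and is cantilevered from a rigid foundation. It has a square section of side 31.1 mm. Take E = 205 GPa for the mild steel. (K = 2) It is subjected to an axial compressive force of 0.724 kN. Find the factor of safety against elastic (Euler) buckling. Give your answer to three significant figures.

n ≈ 2.11

I = a⁴/12 = 31.1⁴/12 = 7.796×10^4 mm⁴
I = 7.796×10^4 mm⁴ = 7.796×10^-8 m⁴
Effective length L_e = K·L = 2 × 5.08 = 10.16 m
P_cr = π²EI / L_e² = π² × 205×10⁹ × 7.796×10^-8 / 10.16² = 1.528×10^3 N
Factor of safety n = P_cr / P = 1.5280 / 0.724 = 2.11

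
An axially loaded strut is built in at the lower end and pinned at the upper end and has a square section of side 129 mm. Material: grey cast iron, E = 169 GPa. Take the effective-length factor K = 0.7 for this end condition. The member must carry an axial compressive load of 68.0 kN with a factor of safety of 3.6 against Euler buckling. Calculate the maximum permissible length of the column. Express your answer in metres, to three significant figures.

L_max ≈ 17.9 m

I = a⁴/12 = 129⁴/12 = 2.308×10^7 mm⁴
I = 2.308×10^-5 m⁴
Required critical load P_cr = n·P = 3.6 × 68.0 = 244.8 kN = 2.448×10^5 N
From P_cr = π²EI/(K·L)²:  L = (1/K)·√(π²EI/P_cr) = (1/0.7)·√(π²×1.69×10^11×2.308×10^-5/2.448×10^5)
L = 17.9 m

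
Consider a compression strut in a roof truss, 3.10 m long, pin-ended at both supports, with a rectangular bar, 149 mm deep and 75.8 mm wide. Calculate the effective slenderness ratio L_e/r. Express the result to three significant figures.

λ ≈ 142

For a rectangle r_min = b/√12 = 75.8/√12 = 21.88 mm
L_e = K·L = 1 × 3.10 m = 3.100 m = 3100.0 mm
λ = L_e / r_min = 3100.0 / 21.88 = 142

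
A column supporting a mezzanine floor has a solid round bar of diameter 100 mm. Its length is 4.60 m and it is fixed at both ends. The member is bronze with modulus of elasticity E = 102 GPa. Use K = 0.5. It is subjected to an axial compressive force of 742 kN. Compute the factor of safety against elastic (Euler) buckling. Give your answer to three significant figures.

I = πd⁴/64 = π×100⁴/64 = 4.909×10^6 mm⁴
I = 4.909×10^6 mm⁴ = 4.909×10^-6 m⁴
Effective length L_e = K·L = 0.5 × 4.60 = 2.300 m
P_cr = π²EI / L_e² = π² × 102×10⁹ × 4.909×10^-6 / 2.300² = 9.341×10^5 N
Factor of safety n = P_cr / P = 934.14 / 742 = 1.26

n ≈ 1.26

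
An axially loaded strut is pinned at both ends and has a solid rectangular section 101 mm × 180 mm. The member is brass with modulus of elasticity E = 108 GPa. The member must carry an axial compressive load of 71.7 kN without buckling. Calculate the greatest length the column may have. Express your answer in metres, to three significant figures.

Buckling occurs about the weak axis: I_min = h·b³/12 with b = 101 mm (the shorter side).
I_min = 180×101³/12 = 1.545×10^7 mm⁴
I = 1.545×10^-5 m⁴
At the buckling limit P_cr = P = 7.170×10^4 N
From P_cr = π²EI/(K·L)²:  L = (1/K)·√(π²EI/P_cr) = (1/1)·√(π²×1.08×10^11×1.545×10^-5/7.170×10^4)
L = 15.2 m

L_max ≈ 15.2 m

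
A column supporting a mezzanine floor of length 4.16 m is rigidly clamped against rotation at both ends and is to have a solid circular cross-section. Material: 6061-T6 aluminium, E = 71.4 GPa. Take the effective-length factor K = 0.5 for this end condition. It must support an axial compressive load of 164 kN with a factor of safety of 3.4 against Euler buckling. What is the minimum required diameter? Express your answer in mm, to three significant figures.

Required P_cr = n·P = 3.4 × 164 = 557.6 kN
L_e = K·L = 0.5 × 4.16 = 2.080 m
Required I = P_cr·L_e²/(π²E) = 5.576×10^5 × 2.080² / (π² × 7.14×10^10) = 3.423×10^-6 m⁴
I_req = 3.423×10^6 mm⁴
Solid circle: I = πd⁴/64  ⇒  d = (64I/π)^(1/4) = (64×3.423×10^6/π)^(1/4) = 91.4 mm

d ≈ 91.4 mm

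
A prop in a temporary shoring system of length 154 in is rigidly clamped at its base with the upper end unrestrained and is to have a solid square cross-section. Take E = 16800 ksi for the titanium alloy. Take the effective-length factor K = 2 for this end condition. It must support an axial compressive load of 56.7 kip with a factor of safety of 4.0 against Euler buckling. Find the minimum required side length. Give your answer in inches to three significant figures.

a ≈ 6.28 in

Required P_cr = n·P = 4.0 × 56.7 = 226.8 kip
L_e = K·L = 2 × 154 = 308.0 in
Required I = P_cr·L_e²/(π²E) = 2.268×10^5 × 308.0² / (π² × 1.68×10^7) = 129.8 in⁴
Solid square: I = a⁴/12  ⇒  a = (12I)^(1/4) = (12×129.8)^(1/4) = 6.28 in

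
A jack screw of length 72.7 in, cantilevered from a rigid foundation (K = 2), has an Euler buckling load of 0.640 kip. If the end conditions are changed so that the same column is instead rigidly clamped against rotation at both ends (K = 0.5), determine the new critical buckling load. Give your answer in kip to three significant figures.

P_cr ∝ 1/K², so P_cr,new = P_cr,old × (K_old/K_new)² = 0.640 × (2/0.5)²
= 0.640 × 16.00 = 10.2 kip

P_cr ≈ 10.2 kip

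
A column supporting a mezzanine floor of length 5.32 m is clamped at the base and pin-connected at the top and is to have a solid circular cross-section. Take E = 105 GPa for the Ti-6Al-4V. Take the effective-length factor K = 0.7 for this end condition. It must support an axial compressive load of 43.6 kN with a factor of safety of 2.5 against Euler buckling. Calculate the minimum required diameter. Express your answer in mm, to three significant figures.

d ≈ 73.8 mm

Required P_cr = n·P = 2.5 × 43.6 = 109.0 kN
L_e = K·L = 0.7 × 5.32 = 3.724 m
Required I = P_cr·L_e²/(π²E) = 1.090×10^5 × 3.724² / (π² × 1.05×10^11) = 1.459×10^-6 m⁴
I_req = 1.459×10^6 mm⁴
Solid circle: I = πd⁴/64  ⇒  d = (64I/π)^(1/4) = (64×1.459×10^6/π)^(1/4) = 73.8 mm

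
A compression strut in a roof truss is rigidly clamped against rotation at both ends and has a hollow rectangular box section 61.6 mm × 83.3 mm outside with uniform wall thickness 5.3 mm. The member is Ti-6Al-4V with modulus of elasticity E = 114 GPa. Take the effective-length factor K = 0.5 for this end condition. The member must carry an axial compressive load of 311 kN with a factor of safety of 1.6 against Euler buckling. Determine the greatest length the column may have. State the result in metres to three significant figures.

Inner dimensions: h_i = 83.3 − 2×5.3 = 72.70 mm, b_i = 61.6 − 2×5.3 = 51.00 mm
Weak-axis I_min = (h_o·b_o³ − h_i·b_i³)/12 with b_o = 61.6, b_i = 51.00 mm (shorter outer/inner sides).
I_min = (83.3×61.6³ − 72.70×51.00³)/12 = 8.189×10^5 mm⁴
I = 8.189×10^-7 m⁴
Required critical load P_cr = n·P = 1.6 × 311 = 497.6 kN = 4.976×10^5 N
From P_cr = π²EI/(K·L)²:  L = (1/K)·√(π²EI/P_cr) = (1/0.5)·√(π²×1.14×10^11×8.189×10^-7/4.976×10^5)
L = 2.72 m

L_max ≈ 2.72 m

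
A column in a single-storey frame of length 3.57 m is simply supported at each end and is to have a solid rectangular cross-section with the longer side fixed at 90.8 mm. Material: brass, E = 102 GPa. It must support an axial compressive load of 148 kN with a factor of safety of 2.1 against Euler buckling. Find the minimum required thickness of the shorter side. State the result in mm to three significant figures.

Required P_cr = n·P = 2.1 × 148 = 310.8 kN
L_e = K·L = 1 × 3.57 = 3.570 m
Required I = P_cr·L_e²/(π²E) = 3.108×10^5 × 3.570² / (π² × 1.02×10^11) = 3.935×10^-6 m⁴
I_req = 3.935×10^6 mm⁴
Rectangle, weak axis: I_min = h·b³/12 with h = 90.8 mm fixed  ⇒  b = (12I/h)^(1/3) = 80.4 mm

b ≈ 80.4 mm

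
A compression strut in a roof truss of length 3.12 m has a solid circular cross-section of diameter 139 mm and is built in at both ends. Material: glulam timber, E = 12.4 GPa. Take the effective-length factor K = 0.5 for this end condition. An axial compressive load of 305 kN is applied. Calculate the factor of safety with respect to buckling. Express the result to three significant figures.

n ≈ 3.02

I = πd⁴/64 = π×139⁴/64 = 1.832×10^7 mm⁴
I = 1.832×10^7 mm⁴ = 1.832×10^-5 m⁴
Effective length L_e = K·L = 0.5 × 3.12 = 1.560 m
P_cr = π²EI / L_e² = π² × 12.4×10⁹ × 1.832×10^-5 / 1.560² = 9.215×10^5 N
Factor of safety n = P_cr / P = 921.51 / 305 = 3.02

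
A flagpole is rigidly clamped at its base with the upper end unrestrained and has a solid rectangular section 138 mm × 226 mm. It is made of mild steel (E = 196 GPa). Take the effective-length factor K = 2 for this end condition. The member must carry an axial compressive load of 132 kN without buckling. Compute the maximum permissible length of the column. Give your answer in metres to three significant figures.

Buckling occurs about the weak axis: I_min = h·b³/12 with b = 138 mm (the shorter side).
I_min = 226×138³/12 = 4.950×10^7 mm⁴
I = 4.950×10^-5 m⁴
At the buckling limit P_cr = P = 1.320×10^5 N
From P_cr = π²EI/(K·L)²:  L = (1/K)·√(π²EI/P_cr) = (1/2)·√(π²×1.96×10^11×4.950×10^-5/1.320×10^5)
L = 13.5 m

L_max ≈ 13.5 m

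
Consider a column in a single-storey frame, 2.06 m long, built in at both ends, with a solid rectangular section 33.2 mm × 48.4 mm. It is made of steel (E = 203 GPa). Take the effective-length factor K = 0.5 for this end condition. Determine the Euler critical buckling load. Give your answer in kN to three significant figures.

P_cr ≈ 279 kN

Buckling occurs about the weak axis: I_min = h·b³/12 with b = 33.2 mm (the shorter side).
I_min = 48.4×33.2³/12 = 1.476×10^5 mm⁴
I = 1.476×10^5 mm⁴ = 1.476×10^-7 m⁴
Effective length L_e = K·L = 0.5 × 2.06 = 1.030 m
P_cr = π²EI / L_e² = π² × 203×10⁹ × 1.476×10^-7 / 1.030² = 2.787×10^5 N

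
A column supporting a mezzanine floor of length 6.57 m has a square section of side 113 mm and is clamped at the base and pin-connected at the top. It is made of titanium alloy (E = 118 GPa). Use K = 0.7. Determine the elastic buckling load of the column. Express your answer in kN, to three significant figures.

I = a⁴/12 = 113⁴/12 = 1.359×10^7 mm⁴
I = 1.359×10^7 mm⁴ = 1.359×10^-5 m⁴
Effective length L_e = K·L = 0.7 × 6.57 = 4.599 m
P_cr = π²EI / L_e² = π² × 118×10⁹ × 1.359×10^-5 / 4.599² = 7.481×10^5 N

P_cr ≈ 748 kN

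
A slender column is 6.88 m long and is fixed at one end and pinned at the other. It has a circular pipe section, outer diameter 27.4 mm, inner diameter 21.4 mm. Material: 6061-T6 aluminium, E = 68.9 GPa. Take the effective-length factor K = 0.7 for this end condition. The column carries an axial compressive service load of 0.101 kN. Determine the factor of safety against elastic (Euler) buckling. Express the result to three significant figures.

n ≈ 5.04

d_o = 27.4 mm, d_i = 21.4 mm
I = π(d_o⁴ − d_i⁴)/64 = π(27.4⁴ − 21.40⁴)/64 = 1.737×10^4 mm⁴
I = 1.737×10^4 mm⁴ = 1.737×10^-8 m⁴
Effective length L_e = K·L = 0.7 × 6.88 = 4.816 m
P_cr = π²EI / L_e² = π² × 68.9×10⁹ × 1.737×10^-8 / 4.816² = 509.3 N
Factor of safety n = P_cr / P = 0.50935 / 0.101 = 5.04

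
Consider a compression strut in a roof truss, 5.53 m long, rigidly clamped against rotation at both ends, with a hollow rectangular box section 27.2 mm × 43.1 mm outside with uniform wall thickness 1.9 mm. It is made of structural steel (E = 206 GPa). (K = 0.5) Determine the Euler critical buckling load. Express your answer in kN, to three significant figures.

Inner dimensions: h_i = 43.1 − 2×1.9 = 39.30 mm, b_i = 27.2 − 2×1.9 = 23.40 mm
Weak-axis I_min = (h_o·b_o³ − h_i·b_i³)/12 with b_o = 27.2, b_i = 23.40 mm (shorter outer/inner sides).
I_min = (43.1×27.2³ − 39.30×23.40³)/12 = 3.032×10^4 mm⁴
I = 3.032×10^4 mm⁴ = 3.032×10^-8 m⁴
Effective length L_e = K·L = 0.5 × 5.53 = 2.765 m
P_cr = π²EI / L_e² = π² × 206×10⁹ × 3.032×10^-8 / 2.765² = 8.062×10^3 N

P_cr ≈ 8.06 kN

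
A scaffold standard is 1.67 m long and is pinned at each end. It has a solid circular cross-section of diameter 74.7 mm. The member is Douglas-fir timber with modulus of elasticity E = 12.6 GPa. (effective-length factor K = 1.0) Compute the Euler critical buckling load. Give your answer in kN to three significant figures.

P_cr ≈ 68.2 kN

I = πd⁴/64 = π×74.7⁴/64 = 1.528×10^6 mm⁴
I = 1.528×10^6 mm⁴ = 1.528×10^-6 m⁴
Effective length L_e = K·L = 1 × 1.67 = 1.670 m
P_cr = π²EI / L_e² = π² × 12.6×10⁹ × 1.528×10^-6 / 1.670² = 6.815×10^4 N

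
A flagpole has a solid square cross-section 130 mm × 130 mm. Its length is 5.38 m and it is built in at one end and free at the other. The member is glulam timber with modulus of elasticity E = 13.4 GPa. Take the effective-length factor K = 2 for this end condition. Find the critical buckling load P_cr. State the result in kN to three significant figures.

P_cr ≈ 27.2 kN

I = a⁴/12 = 130⁴/12 = 2.380×10^7 mm⁴
I = 2.380×10^7 mm⁴ = 2.380×10^-5 m⁴
Effective length L_e = K·L = 2 × 5.38 = 10.76 m
P_cr = π²EI / L_e² = π² × 13.4×10⁹ × 2.380×10^-5 / 10.76² = 2.719×10^4 N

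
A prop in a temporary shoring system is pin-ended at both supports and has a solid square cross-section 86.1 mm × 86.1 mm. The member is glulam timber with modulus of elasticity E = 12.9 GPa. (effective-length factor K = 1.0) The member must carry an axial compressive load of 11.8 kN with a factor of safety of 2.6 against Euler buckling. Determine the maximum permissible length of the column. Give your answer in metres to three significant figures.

I = a⁴/12 = 86.1⁴/12 = 4.580×10^6 mm⁴
I = 4.580×10^-6 m⁴
Required critical load P_cr = n·P = 2.6 × 11.8 = 30.68 kN = 3.068×10^4 N
From P_cr = π²EI/(K·L)²:  L = (1/K)·√(π²EI/P_cr) = (1/1)·√(π²×1.29×10^10×4.580×10^-6/3.068×10^4)
L = 4.36 m

L_max ≈ 4.36 m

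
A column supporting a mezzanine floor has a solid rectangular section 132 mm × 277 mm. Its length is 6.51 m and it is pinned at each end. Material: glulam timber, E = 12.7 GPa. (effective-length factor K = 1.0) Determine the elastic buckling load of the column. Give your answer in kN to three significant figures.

P_cr ≈ 157 kN

Buckling occurs about the weak axis: I_min = h·b³/12 with b = 132 mm (the shorter side).
I_min = 277×132³/12 = 5.309×10^7 mm⁴
I = 5.309×10^7 mm⁴ = 5.309×10^-5 m⁴
Effective length L_e = K·L = 1 × 6.51 = 6.510 m
P_cr = π²EI / L_e² = π² × 12.7×10⁹ × 5.309×10^-5 / 6.510² = 1.570×10^5 N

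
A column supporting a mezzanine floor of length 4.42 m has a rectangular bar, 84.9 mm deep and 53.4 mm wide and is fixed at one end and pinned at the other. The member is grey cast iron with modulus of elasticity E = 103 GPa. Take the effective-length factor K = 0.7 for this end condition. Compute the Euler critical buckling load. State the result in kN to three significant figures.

P_cr ≈ 114 kN

Buckling occurs about the weak axis: I_min = h·b³/12 with b = 53.4 mm (the shorter side).
I_min = 84.9×53.4³/12 = 1.077×10^6 mm⁴
I = 1.077×10^6 mm⁴ = 1.077×10^-6 m⁴
Effective length L_e = K·L = 0.7 × 4.42 = 3.094 m
P_cr = π²EI / L_e² = π² × 103×10⁹ × 1.077×10^-6 / 3.094² = 1.144×10^5 N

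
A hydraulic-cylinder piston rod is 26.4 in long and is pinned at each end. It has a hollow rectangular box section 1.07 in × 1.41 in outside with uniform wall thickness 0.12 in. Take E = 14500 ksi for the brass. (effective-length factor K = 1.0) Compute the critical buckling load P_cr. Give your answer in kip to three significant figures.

P_cr ≈ 18.1 kip

Inner dimensions: h_i = 1.41 − 2×0.12 = 1.170 in, b_i = 1.07 − 2×0.12 = 0.8300 in
Weak-axis I_min = (h_o·b_o³ − h_i·b_i³)/12 with b_o = 1.07, b_i = 0.8300 in (shorter outer/inner sides).
I_min = (1.41×1.07³ − 1.170×0.8300³)/12 = 8.819×10^-2 in⁴
Effective length L_e = K·L = 1 × 26.4 = 26.40 in
P_cr = π²EI / L_e² = π² × 14500×10³ × 8.819×10^-2 / 26.40² = 1.811×10^4 lb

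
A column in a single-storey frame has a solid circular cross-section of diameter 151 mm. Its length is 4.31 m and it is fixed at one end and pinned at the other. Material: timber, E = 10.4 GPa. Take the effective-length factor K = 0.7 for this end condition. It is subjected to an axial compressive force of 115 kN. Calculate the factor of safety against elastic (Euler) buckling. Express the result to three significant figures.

I = πd⁴/64 = π×151⁴/64 = 2.552×10^7 mm⁴
I = 2.552×10^7 mm⁴ = 2.552×10^-5 m⁴
Effective length L_e = K·L = 0.7 × 4.31 = 3.017 m
P_cr = π²EI / L_e² = π² × 10.4×10⁹ × 2.552×10^-5 / 3.017² = 2.878×10^5 N
Factor of safety n = P_cr / P = 287.78 / 115 = 2.50

n ≈ 2.50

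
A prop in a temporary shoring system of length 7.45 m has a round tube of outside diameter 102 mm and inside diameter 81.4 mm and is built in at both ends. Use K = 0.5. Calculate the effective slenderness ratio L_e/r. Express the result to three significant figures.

λ ≈ 114

d_o = 102 mm, d_i = 81.4 mm
I = π(d_o⁴ − d_i⁴)/64 = π(102⁴ − 81.40⁴)/64 = 3.158×10^6 mm⁴
A = 2.967×10^3 mm²;  r_min = √(I/A) = √(3.158×10^6/2.967×10^3) = 32.62 mm
L_e = K·L = 0.5 × 7.45 m = 3.725 m = 3725.0 mm
λ = L_e / r_min = 3725.0 / 32.62 = 114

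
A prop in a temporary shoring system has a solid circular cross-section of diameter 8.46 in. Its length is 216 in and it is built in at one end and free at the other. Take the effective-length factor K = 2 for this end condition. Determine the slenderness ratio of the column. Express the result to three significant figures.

λ ≈ 204

For a solid circle r = d/4 = 8.46/4 = 2.115 in
L_e = K·L = 2 × 216 = 432.0 in
λ = L_e / r_min = 432.00 / 2.115 = 204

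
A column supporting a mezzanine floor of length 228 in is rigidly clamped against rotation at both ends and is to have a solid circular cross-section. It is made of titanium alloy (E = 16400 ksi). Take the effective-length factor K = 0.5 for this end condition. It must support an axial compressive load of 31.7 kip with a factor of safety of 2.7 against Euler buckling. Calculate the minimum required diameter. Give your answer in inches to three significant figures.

d ≈ 3.44 in

Required P_cr = n·P = 2.7 × 31.7 = 85.59 kip
L_e = K·L = 0.5 × 228 = 114.0 in
Required I = P_cr·L_e²/(π²E) = 8.559×10^4 × 114.0² / (π² × 1.64×10^7) = 6.872 in⁴
Solid circle: I = πd⁴/64  ⇒  d = (64I/π)^(1/4) = (64×6.872/π)^(1/4) = 3.44 in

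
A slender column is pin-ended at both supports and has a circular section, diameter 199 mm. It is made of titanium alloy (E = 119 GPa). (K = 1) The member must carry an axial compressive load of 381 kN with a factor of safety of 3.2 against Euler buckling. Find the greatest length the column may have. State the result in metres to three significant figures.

I = πd⁴/64 = π×199⁴/64 = 7.698×10^7 mm⁴
I = 7.698×10^-5 m⁴
Required critical load P_cr = n·P = 3.2 × 381 = 1219 kN = 1.219×10^6 N
From P_cr = π²EI/(K·L)²:  L = (1/K)·√(π²EI/P_cr) = (1/1)·√(π²×1.19×10^11×7.698×10^-5/1.219×10^6)
L = 8.61 m

L_max ≈ 8.61 m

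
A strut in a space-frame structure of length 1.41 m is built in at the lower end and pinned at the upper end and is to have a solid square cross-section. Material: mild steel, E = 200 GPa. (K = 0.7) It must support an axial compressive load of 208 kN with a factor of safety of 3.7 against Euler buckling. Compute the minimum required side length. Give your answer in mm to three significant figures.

Required P_cr = n·P = 3.7 × 208 = 769.6 kN
L_e = K·L = 0.7 × 1.41 = 0.9870 m
Required I = P_cr·L_e²/(π²E) = 7.696×10^5 × 0.9870² / (π² × 2.00×10^11) = 3.798×10^-7 m⁴
I_req = 3.798×10^5 mm⁴
Solid square: I = a⁴/12  ⇒  a = (12I)^(1/4) = (12×3.798×10^5)^(1/4) = 46.2 mm

a ≈ 46.2 mm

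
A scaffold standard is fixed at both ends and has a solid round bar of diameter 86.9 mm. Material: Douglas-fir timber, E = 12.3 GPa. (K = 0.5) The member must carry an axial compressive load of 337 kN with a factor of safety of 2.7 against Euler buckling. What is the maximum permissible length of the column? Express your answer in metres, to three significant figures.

I = πd⁴/64 = π×86.9⁴/64 = 2.799×10^6 mm⁴
I = 2.799×10^-6 m⁴
Required critical load P_cr = n·P = 2.7 × 337 = 909.9 kN = 9.099×10^5 N
From P_cr = π²EI/(K·L)²:  L = (1/K)·√(π²EI/P_cr) = (1/0.5)·√(π²×1.23×10^10×2.799×10^-6/9.099×10^5)
L = 1.22 m

L_max ≈ 1.22 m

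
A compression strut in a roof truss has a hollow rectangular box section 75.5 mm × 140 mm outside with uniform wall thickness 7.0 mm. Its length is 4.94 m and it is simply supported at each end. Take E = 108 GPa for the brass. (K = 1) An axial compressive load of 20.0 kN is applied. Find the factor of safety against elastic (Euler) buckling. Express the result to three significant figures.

Inner dimensions: h_i = 140 − 2×7.0 = 126.0 mm, b_i = 75.5 − 2×7.0 = 61.50 mm
Weak-axis I_min = (h_o·b_o³ − h_i·b_i³)/12 with b_o = 75.5, b_i = 61.50 mm (shorter outer/inner sides).
I_min = (140×75.5³ − 126.0×61.50³)/12 = 2.579×10^6 mm⁴
I = 2.579×10^6 mm⁴ = 2.579×10^-6 m⁴
Effective length L_e = K·L = 1 × 4.94 = 4.940 m
P_cr = π²EI / L_e² = π² × 108×10⁹ × 2.579×10^-6 / 4.940² = 1.126×10^5 N
Factor of safety n = P_cr / P = 112.63 / 20.0 = 5.63

n ≈ 5.63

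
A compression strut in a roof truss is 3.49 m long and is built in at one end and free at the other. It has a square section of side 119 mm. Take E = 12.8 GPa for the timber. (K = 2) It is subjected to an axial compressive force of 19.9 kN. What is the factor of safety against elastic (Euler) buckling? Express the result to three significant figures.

I = a⁴/12 = 119⁴/12 = 1.671×10^7 mm⁴
I = 1.671×10^7 mm⁴ = 1.671×10^-5 m⁴
Effective length L_e = K·L = 2 × 3.49 = 6.980 m
P_cr = π²EI / L_e² = π² × 12.8×10⁹ × 1.671×10^-5 / 6.980² = 4.333×10^4 N
Factor of safety n = P_cr / P = 43.332 / 19.9 = 2.18

n ≈ 2.18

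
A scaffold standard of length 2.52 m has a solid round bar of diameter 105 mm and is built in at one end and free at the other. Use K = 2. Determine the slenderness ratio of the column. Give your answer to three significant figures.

For a solid circle r = d/4 = 105/4 = 26.25 mm
L_e = K·L = 2 × 2.52 m = 5.040 m = 5040.0 mm
λ = L_e / r_min = 5040.0 / 26.25 = 192

λ ≈ 192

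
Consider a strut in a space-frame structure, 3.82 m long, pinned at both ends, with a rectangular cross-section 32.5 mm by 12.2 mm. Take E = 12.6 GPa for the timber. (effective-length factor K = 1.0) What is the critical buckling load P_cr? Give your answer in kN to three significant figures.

Buckling occurs about the weak axis: I_min = h·b³/12 with b = 12.2 mm (the shorter side).
I_min = 32.5×12.2³/12 = 4.918×10^3 mm⁴
I = 4.918×10^3 mm⁴ = 4.918×10^-9 m⁴
Effective length L_e = K·L = 1 × 3.82 = 3.820 m
P_cr = π²EI / L_e² = π² × 12.6×10⁹ × 4.918×10^-9 / 3.820² = 41.91 N

P_cr ≈ 0.0419 kN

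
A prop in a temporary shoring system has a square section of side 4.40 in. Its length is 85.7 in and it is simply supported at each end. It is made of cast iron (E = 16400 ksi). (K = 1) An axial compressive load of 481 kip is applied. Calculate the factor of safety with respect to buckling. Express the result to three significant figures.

n ≈ 1.43

I = a⁴/12 = 4.40⁴/12 = 31.23 in⁴
Effective length L_e = K·L = 1 × 85.7 = 85.70 in
P_cr = π²EI / L_e² = π² × 16400×10³ × 31.23 / 85.70² = 6.884×10^5 lb
Factor of safety n = P_cr / P = 688.35 / 481 = 1.43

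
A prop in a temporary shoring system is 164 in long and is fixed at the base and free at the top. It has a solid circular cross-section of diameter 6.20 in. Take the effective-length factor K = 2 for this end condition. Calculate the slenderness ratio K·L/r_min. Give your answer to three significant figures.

For a solid circle r = d/4 = 6.20/4 = 1.550 in
L_e = K·L = 2 × 164 = 328.0 in
λ = L_e / r_min = 328.00 / 1.550 = 212

λ ≈ 212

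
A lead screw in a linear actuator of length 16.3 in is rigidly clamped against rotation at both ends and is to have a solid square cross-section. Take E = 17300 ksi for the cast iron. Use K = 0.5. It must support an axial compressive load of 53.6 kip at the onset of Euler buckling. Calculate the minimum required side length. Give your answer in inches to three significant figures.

a ≈ 0.707 in

L_e = K·L = 0.5 × 16.3 = 8.150 in
Required I = P_cr·L_e²/(π²E) = 5.360×10^4 × 8.150² / (π² × 1.73×10^7) = 2.085×10^-2 in⁴
Solid square: I = a⁴/12  ⇒  a = (12I)^(1/4) = (12×2.085×10^-2)^(1/4) = 0.707 in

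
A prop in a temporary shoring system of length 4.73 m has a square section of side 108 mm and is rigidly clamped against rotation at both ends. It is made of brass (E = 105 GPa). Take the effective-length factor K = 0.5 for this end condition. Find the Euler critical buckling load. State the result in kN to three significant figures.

P_cr ≈ 2100 kN

I = a⁴/12 = 108⁴/12 = 1.134×10^7 mm⁴
I = 1.134×10^7 mm⁴ = 1.134×10^-5 m⁴
Effective length L_e = K·L = 0.5 × 4.73 = 2.365 m
P_cr = π²EI / L_e² = π² × 105×10⁹ × 1.134×10^-5 / 2.365² = 2.101×10^6 N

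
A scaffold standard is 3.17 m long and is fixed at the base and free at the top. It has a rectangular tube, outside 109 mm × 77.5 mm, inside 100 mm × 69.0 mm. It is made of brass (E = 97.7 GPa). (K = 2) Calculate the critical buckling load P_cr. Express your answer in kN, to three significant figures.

P_cr ≈ 35.8 kN

Weak-axis I_min = (h_o·b_o³ − h_i·b_i³)/12 with b_o = 77.5, b_i = 69.00 mm (shorter outer/inner sides).
I_min = (109×77.5³ − 100.0×69.00³)/12 = 1.491×10^6 mm⁴
I = 1.491×10^6 mm⁴ = 1.491×10^-6 m⁴
Effective length L_e = K·L = 2 × 3.17 = 6.340 m
P_cr = π²EI / L_e² = π² × 97.7×10⁹ × 1.491×10^-6 / 6.340² = 3.576×10^4 N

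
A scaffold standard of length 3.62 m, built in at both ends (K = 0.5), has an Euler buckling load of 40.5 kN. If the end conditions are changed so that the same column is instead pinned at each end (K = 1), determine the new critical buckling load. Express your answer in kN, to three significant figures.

P_cr ≈ 10.1 kN

P_cr ∝ 1/K², so P_cr,new = P_cr,old × (K_old/K_new)² = 40.5 × (0.5/1)²
= 40.5 × 0.2500 = 10.1 kN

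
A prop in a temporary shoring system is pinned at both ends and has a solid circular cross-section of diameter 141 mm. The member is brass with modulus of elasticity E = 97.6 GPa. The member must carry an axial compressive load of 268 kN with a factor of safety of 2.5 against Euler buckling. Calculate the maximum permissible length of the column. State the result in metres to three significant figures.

I = πd⁴/64 = π×141⁴/64 = 1.940×10^7 mm⁴
I = 1.940×10^-5 m⁴
Required critical load P_cr = n·P = 2.5 × 268 = 670.0 kN = 6.700×10^5 N
From P_cr = π²EI/(K·L)²:  L = (1/K)·√(π²EI/P_cr) = (1/1)·√(π²×9.76×10^10×1.940×10^-5/6.700×10^5)
L = 5.28 m

L_max ≈ 5.28 m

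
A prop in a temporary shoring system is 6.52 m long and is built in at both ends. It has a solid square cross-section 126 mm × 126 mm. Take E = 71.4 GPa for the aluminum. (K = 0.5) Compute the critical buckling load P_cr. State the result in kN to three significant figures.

I = a⁴/12 = 126⁴/12 = 2.100×10^7 mm⁴
I = 2.100×10^7 mm⁴ = 2.100×10^-5 m⁴
Effective length L_e = K·L = 0.5 × 6.52 = 3.260 m
P_cr = π²EI / L_e² = π² × 71.4×10⁹ × 2.100×10^-5 / 3.260² = 1.393×10^6 N

P_cr ≈ 1390 kN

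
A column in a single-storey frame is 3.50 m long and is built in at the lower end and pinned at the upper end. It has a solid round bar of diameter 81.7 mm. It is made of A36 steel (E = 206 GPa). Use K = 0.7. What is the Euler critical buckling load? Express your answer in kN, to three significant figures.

P_cr ≈ 741 kN

I = πd⁴/64 = π×81.7⁴/64 = 2.187×10^6 mm⁴
I = 2.187×10^6 mm⁴ = 2.187×10^-6 m⁴
Effective length L_e = K·L = 0.7 × 3.50 = 2.450 m
P_cr = π²EI / L_e² = π² × 206×10⁹ × 2.187×10^-6 / 2.450² = 7.408×10^5 N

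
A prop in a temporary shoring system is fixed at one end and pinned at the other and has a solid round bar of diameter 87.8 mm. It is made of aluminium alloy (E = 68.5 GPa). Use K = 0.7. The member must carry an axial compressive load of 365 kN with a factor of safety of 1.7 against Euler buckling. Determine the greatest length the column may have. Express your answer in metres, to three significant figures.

L_max ≈ 2.55 m

I = πd⁴/64 = π×87.8⁴/64 = 2.917×10^6 mm⁴
I = 2.917×10^-6 m⁴
Required critical load P_cr = n·P = 1.7 × 365 = 620.5 kN = 6.205×10^5 N
From P_cr = π²EI/(K·L)²:  L = (1/K)·√(π²EI/P_cr) = (1/0.7)·√(π²×6.85×10^10×2.917×10^-6/6.205×10^5)
L = 2.55 m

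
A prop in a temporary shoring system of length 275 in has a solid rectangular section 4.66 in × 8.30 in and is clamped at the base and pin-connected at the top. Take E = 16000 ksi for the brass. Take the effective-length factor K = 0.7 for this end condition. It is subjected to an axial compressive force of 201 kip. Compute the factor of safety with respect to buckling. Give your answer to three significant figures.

n ≈ 1.48

Buckling occurs about the weak axis: I_min = h·b³/12 with b = 4.66 in (the shorter side).
I_min = 8.30×4.66³/12 = 69.99 in⁴
Effective length L_e = K·L = 0.7 × 275 = 192.5 in
P_cr = π²EI / L_e² = π² × 16000×10³ × 69.99 / 192.5² = 2.983×10^5 lb
Factor of safety n = P_cr / P = 298.27 / 201 = 1.48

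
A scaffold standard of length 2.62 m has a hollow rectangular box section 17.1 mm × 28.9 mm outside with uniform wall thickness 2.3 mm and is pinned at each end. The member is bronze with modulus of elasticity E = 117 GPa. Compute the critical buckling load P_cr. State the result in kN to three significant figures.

P_cr ≈ 1.36 kN

Inner dimensions: h_i = 28.9 − 2×2.3 = 24.30 mm, b_i = 17.1 − 2×2.3 = 12.50 mm
Weak-axis I_min = (h_o·b_o³ − h_i·b_i³)/12 with b_o = 17.1, b_i = 12.50 mm (shorter outer/inner sides).
I_min = (28.9×17.1³ − 24.30×12.50³)/12 = 8.087×10^3 mm⁴
I = 8.087×10^3 mm⁴ = 8.087×10^-9 m⁴
Effective length L_e = K·L = 1 × 2.62 = 2.620 m
P_cr = π²EI / L_e² = π² × 117×10⁹ × 8.087×10^-9 / 2.620² = 1.360×10^3 N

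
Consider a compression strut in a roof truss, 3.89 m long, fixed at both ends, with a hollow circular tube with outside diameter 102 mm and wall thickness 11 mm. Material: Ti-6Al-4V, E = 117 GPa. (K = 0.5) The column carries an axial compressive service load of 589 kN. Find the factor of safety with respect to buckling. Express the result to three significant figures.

Inner diameter d_i = 102 − 2×11 = 80.00 mm
I = π(d_o⁴ − d_i⁴)/64 = π(102⁴ − 80.00⁴)/64 = 3.303×10^6 mm⁴
I = 3.303×10^6 mm⁴ = 3.303×10^-6 m⁴
Effective length L_e = K·L = 0.5 × 3.89 = 1.945 m
P_cr = π²EI / L_e² = π² × 117×10⁹ × 3.303×10^-6 / 1.945² = 1.008×10^6 N
Factor of safety n = P_cr / P = 1008.1 / 589 = 1.71

n ≈ 1.71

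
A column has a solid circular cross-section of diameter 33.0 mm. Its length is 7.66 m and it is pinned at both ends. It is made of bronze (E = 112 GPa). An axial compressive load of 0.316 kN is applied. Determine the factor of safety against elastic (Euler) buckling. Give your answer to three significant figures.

n ≈ 3.47

I = πd⁴/64 = π×33.0⁴/64 = 5.821×10^4 mm⁴
I = 5.821×10^4 mm⁴ = 5.821×10^-8 m⁴
Effective length L_e = K·L = 1 × 7.66 = 7.660 m
P_cr = π²EI / L_e² = π² × 112×10⁹ × 5.821×10^-8 / 7.660² = 1.097×10^3 N
Factor of safety n = P_cr / P = 1.0967 / 0.316 = 3.47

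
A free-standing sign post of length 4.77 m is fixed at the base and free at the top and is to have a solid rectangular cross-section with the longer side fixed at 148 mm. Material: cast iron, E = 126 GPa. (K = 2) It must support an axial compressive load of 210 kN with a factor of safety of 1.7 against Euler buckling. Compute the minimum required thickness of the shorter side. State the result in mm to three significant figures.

b ≈ 128 mm

Required P_cr = n·P = 1.7 × 210 = 357.0 kN
L_e = K·L = 2 × 4.77 = 9.540 m
Required I = P_cr·L_e²/(π²E) = 3.570×10^5 × 9.540² / (π² × 1.26×10^11) = 2.613×10^-5 m⁴
I_req = 2.613×10^7 mm⁴
Rectangle, weak axis: I_min = h·b³/12 with h = 148 mm fixed  ⇒  b = (12I/h)^(1/3) = 128 mm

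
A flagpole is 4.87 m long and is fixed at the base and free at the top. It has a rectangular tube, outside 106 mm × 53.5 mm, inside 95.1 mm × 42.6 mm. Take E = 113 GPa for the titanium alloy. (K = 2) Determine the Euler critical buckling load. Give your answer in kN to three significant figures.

P_cr ≈ 8.70 kN

Weak-axis I_min = (h_o·b_o³ − h_i·b_i³)/12 with b_o = 53.5, b_i = 42.60 mm (shorter outer/inner sides).
I_min = (106×53.5³ − 95.10×42.60³)/12 = 7.400×10^5 mm⁴
I = 7.400×10^5 mm⁴ = 7.400×10^-7 m⁴
Effective length L_e = K·L = 2 × 4.87 = 9.740 m
P_cr = π²EI / L_e² = π² × 113×10⁹ × 7.400×10^-7 / 9.740² = 8.699×10^3 N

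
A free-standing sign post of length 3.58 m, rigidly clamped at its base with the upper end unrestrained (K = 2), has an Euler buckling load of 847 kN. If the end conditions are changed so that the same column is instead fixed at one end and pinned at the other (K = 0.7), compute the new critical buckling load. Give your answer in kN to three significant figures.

P_cr ∝ 1/K², so P_cr,new = P_cr,old × (K_old/K_new)² = 847 × (2/0.7)²
= 847 × 8.163 = 6910 kN

P_cr ≈ 6910 kN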